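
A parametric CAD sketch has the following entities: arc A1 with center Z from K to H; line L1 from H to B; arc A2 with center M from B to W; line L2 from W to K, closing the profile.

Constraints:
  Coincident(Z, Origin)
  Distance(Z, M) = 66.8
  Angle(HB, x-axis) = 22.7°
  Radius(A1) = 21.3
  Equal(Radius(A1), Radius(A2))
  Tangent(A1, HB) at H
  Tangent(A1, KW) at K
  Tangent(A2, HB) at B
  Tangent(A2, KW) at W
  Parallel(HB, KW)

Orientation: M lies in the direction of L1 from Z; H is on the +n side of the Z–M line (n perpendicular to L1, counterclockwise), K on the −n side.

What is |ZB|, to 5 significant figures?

70.114

Tangency of A1 to both parallel lines with radius 21.3 puts H and K at Z ± 21.3·n: H = (-8.2198, 19.650), K = (8.2198, -19.650). Equal radii place B and W the same way about M: B = M + 21.3·n = (53.406, 45.429), W = M − 21.3·n = (69.845, 6.1285). Then |ZB| = |B − Z| = 70.114.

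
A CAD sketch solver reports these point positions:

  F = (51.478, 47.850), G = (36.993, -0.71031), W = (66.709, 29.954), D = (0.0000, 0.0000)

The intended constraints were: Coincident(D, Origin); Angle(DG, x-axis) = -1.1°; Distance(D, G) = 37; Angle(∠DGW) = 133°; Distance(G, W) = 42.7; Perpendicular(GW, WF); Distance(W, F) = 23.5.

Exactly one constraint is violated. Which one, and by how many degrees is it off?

Perpendicular(GW, WF) — off by 5.50°.

D = (0.00, 0.00) ✓; DG at -1.100° ✓; |DG| = 37.00 ✓; ∠DGW = 133.0° ✓; |GW| = 42.70 ✓; ∠(GW, WF) = 84.50° ✗; |WF| = 23.50 ✓.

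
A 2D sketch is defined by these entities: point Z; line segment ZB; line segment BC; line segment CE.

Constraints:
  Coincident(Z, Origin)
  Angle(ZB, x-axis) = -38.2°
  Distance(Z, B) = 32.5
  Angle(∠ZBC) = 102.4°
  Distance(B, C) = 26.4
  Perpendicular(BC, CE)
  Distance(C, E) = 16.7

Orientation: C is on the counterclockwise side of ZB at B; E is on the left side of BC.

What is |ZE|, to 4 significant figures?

36.61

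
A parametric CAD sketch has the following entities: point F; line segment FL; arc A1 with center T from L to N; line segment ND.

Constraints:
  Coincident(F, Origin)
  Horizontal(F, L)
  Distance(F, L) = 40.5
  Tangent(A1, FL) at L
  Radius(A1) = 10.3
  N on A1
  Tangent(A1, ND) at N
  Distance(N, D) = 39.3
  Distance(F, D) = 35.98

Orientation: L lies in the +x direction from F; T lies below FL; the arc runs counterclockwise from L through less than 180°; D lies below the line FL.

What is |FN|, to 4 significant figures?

32.61

Checks: |FL| = 40.50 ✓; |TN| = 10.30 ✓; ∠(TN, ND) = 90.00° ✓; |ND| = 39.30 ✓; |FD| = 35.98 ✓.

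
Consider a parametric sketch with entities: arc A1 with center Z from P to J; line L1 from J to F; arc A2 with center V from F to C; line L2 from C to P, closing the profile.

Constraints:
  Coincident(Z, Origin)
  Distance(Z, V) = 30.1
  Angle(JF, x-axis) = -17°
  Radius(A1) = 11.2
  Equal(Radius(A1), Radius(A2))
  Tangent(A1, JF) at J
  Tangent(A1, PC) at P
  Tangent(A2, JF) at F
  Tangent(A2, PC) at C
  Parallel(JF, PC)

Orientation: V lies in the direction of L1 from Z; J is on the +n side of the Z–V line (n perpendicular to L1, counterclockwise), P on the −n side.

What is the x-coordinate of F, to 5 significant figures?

32.059

The slot axis is L1's direction at -17.0°, so u = (cos -17.0°, sin -17.0°) = (0.95630, -0.29237) and n = (−sin -17.0°, cos -17.0°) = (0.29237, 0.95630). Z is at the origin and V lies 30.1 along u from Z, so V = 30.1·u = (28.785, -8.8004). Tangency of A1 to both parallel lines with radius 11.2 puts J and P at Z ± 11.2·n: J = (3.2746, 10.711), P = (-3.2746, -10.711). Equal radii place F and C the same way about V: F = V + 11.2·n = (32.059, 1.9102), C = V − 11.2·n = (25.510, -19.511). So F.x = 32.059.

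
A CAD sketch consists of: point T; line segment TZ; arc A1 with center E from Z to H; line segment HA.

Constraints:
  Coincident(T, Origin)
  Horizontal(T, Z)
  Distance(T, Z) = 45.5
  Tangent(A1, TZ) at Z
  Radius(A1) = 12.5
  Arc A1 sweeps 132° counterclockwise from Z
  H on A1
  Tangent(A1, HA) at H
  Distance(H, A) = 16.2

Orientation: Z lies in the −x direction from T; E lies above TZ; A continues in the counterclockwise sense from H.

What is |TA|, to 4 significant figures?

57.41

On A1, Z sits at bearing -90° from E; a 132° counterclockwise sweep puts H at bearing 42°, so H = E + 12.5·(cos 42°, sin 42°) = (-36.21, 20.86). Since A1 is tangent to HA there, EH ⟂ HA, so HA runs along (−sin 42°, cos 42°); with |HA| = 16.2, A = (-47.05, 32.90). Then |TA| = |A − T| = 57.41.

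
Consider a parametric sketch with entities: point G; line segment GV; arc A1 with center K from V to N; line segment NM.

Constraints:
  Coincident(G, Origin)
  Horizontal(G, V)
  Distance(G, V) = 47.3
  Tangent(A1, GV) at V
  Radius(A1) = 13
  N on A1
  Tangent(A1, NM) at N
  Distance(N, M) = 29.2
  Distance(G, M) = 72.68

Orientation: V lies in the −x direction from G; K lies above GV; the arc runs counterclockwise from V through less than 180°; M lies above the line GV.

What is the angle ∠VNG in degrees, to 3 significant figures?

82.4°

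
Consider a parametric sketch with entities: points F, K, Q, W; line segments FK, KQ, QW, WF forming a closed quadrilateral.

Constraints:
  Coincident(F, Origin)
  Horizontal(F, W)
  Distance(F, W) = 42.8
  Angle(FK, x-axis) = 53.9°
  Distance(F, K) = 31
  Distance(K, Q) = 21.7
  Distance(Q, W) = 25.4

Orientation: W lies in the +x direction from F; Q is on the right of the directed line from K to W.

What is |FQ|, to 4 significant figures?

17.94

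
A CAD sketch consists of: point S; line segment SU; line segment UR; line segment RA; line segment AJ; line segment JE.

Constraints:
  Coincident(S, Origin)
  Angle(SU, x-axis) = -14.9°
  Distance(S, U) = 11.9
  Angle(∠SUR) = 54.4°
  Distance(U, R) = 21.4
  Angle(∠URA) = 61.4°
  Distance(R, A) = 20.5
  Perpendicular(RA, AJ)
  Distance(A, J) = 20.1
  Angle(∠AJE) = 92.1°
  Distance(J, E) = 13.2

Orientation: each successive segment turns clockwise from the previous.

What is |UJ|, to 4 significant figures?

10.34

S is at the origin; SU runs at -14.9° with length 11.9, so U = (11.50, -3.060). ∠SUR = 54.4° gives UR at -140.5° from the x-axis; with |UR| = 21.4, R = (-5.013, -16.67). ∠URA = 61.4° gives RA at 100.9° from the x-axis; with |RA| = 20.5, A = (-8.889, 3.458). RA ⟂ AJ, so AJ runs at 10.90°; with |AJ| = 20.1, J = (10.85, 7.259). Then |UJ| = |J − U| = 10.34.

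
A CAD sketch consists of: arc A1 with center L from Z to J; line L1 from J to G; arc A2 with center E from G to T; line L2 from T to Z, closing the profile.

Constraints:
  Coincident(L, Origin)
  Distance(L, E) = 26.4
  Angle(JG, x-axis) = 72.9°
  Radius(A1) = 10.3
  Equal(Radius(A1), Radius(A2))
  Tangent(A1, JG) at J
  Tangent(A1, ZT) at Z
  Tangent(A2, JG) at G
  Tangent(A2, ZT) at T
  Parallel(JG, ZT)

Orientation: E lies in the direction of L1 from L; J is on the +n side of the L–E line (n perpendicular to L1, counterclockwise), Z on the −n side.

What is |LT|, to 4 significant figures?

28.34

Tangency of A1 to both parallel lines with radius 10.3 puts J and Z at L ± 10.3·n: J = (-9.845, 3.029), Z = (9.845, -3.029). Equal radii place G and T the same way about E: G = E + 10.3·n = (-2.082, 28.26), T = E − 10.3·n = (17.61, 22.20). Then |LT| = |T − L| = 28.34.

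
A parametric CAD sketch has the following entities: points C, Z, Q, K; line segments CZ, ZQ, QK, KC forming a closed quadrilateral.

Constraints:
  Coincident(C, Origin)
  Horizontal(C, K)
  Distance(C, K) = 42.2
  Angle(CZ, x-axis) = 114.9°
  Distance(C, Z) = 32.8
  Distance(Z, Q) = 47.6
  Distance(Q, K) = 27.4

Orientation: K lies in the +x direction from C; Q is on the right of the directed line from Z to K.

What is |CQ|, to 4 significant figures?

17.52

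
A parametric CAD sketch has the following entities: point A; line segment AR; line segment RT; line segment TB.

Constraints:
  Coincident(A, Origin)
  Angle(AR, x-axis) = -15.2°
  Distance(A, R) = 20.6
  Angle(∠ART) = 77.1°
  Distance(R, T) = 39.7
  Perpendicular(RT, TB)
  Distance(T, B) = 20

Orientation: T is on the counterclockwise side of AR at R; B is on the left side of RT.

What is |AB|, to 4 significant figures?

35.10

A is at the origin; AR runs at -15.2° with length 20.6, so R = 20.6·(cos -15.2°, sin -15.2°) = (19.88, -5.401). ∠ART = 77.1°, so RT runs at -15.2° + (180° − 77.1°) = 87.70° from the x-axis; with |RT| = 39.7, T = R + 39.7·(cos 87.70°, sin 87.70°) = (21.47, 34.27). RT ⟂ TB; with |TB| = 20.0 on the left of RT, B = T + 20.0·(-0.9992, 0.04013) = (1.489, 35.07). Then |AB| = |B − A| = 35.10.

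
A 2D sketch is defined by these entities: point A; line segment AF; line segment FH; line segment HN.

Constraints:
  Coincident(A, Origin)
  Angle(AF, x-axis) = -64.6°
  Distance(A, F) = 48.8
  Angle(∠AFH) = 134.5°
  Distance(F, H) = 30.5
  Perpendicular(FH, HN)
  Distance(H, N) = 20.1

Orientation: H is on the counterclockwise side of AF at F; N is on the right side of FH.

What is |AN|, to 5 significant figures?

84.861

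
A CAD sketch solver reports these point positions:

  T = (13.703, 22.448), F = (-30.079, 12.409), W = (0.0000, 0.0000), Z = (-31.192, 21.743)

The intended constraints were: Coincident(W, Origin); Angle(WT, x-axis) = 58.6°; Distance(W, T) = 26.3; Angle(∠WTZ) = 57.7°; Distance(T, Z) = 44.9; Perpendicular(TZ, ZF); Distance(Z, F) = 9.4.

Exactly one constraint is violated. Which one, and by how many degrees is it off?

Perpendicular(TZ, ZF) — off by 5.90°.

W = (0.00, 0.00) ✓; WT at 58.60° ✓; |WT| = 26.30 ✓; ∠WTZ = 57.70° ✓; |TZ| = 44.90 ✓; ∠(TZ, ZF) = 95.90° ✗; |ZF| = 9.400 ✓.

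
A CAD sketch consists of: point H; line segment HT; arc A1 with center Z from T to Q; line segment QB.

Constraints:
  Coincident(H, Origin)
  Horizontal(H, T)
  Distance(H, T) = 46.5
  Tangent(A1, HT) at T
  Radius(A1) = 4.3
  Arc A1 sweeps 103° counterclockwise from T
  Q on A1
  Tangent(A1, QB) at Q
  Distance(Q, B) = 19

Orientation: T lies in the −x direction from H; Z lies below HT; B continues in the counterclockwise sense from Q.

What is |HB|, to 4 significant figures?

52.15

H is at the origin; HT is horizontal with |HT| = 46.5 and T on the −x side, so T = (-46.50, 0.000). A1 meets HT tangentially, so ZT is at right angles to HT, so Z = T + (0, -4.3) = (-46.50, -4.300). On A1, T sits at bearing 90° from Z; a 103° counterclockwise sweep puts Q at bearing 193°, so Q = Z + 4.3·(cos 193°, sin 193°) = (-50.69, -5.267). Tangency of A1 to QB means the radius ZQ is perpendicular to QB, so QB runs along (−sin 193°, cos 193°); with |QB| = 19.0, B = (-46.42, -23.78). Then |HB| = |B − H| = 52.15.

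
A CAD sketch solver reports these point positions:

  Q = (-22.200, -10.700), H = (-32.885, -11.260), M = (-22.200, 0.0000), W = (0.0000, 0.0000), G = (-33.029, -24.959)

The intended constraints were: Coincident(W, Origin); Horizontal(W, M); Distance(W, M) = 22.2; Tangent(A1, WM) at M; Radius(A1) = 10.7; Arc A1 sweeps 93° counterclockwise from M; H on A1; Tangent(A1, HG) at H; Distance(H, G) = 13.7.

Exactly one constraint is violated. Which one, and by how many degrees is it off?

Tangent(A1, HG) at H — off by 3.60°.

W = (0.00, 0.00) ✓; W.y = 0.00, M.y = 0.00 ✓; |WM| = 22.20 ✓; ∠(QM, MW) = 90.00° ✓; |QM| = 10.70 ✓; bearing(Q→H) − bearing(Q→M) = 93.00° ✓; |QH| = 10.70 ✓; ∠(QH, HG) = 93.60° ✗; |HG| = 13.70 ✓.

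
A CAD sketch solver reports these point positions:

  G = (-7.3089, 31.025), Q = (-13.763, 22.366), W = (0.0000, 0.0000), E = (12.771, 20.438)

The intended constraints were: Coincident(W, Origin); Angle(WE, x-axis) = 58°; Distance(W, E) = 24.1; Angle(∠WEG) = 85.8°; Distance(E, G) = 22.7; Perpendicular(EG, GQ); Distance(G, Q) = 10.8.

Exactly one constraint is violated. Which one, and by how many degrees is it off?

Perpendicular(EG, GQ) — off by 8.90°.

W = (0.00, 0.00) ✓; WE at 58.00° ✓; |WE| = 24.10 ✓; ∠WEG = 85.80° ✓; |EG| = 22.70 ✓; ∠(EG, GQ) = 81.10° ✗; |GQ| = 10.80 ✓.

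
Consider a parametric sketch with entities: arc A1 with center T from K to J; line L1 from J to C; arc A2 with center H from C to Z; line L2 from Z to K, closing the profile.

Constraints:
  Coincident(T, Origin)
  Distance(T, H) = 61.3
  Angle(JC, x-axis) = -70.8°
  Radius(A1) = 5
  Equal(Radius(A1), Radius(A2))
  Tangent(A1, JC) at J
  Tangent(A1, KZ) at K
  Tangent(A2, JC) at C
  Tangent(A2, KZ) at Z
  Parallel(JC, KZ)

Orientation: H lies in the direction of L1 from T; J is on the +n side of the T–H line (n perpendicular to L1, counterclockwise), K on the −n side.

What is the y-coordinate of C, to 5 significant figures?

-56.246

The slot axis is L1's direction at -70.8°, so u = (cos -70.8°, sin -70.8°) = (0.32887, -0.94438) and n = (−sin -70.8°, cos -70.8°) = (0.94438, 0.32887). T is at the origin and H lies 61.3 along u from T, so H = 61.3·u = (20.160, -57.890). Tangency of A1 to both parallel lines with radius 5.0 puts J and K at T ± 5.0·n: J = (4.7219, 1.6443), K = (-4.7219, -1.6443). Equal radii place C and Z the same way about H: C = H + 5.0·n = (24.881, -56.246), Z = H − 5.0·n = (15.438, -59.535). So C.y = -56.246.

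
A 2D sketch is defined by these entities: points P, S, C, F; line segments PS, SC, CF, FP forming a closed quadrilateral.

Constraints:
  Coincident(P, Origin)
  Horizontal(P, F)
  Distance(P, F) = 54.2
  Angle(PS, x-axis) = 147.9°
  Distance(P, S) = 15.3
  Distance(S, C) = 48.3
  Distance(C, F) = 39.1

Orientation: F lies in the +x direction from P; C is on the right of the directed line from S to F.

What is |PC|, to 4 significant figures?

33.30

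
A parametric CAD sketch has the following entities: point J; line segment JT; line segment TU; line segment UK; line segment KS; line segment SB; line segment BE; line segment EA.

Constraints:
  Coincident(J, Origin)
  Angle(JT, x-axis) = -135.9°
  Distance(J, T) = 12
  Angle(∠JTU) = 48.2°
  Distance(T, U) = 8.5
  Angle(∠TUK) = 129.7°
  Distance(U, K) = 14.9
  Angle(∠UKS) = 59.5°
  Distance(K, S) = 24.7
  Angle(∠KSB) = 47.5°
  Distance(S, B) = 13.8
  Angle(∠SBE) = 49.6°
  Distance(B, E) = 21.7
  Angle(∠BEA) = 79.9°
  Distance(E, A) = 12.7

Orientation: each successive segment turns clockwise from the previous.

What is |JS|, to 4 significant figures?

15.75

J is at the origin; JT runs at -135.9° with length 12.0, so T = (-8.618, -8.351). ∠JTU = 48.2° gives TU at 92.30° from the x-axis; with |TU| = 8.5, U = (-8.959, 0.1422). ∠TUK = 129.7° gives UK at 42.00° from the x-axis; with |UK| = 14.9, K = (2.114, 10.11). ∠UKS = 59.5° gives KS at -78.50° from the x-axis; with |KS| = 24.7, S = (7.039, -14.09). Then |JS| = |S − J| = 15.75.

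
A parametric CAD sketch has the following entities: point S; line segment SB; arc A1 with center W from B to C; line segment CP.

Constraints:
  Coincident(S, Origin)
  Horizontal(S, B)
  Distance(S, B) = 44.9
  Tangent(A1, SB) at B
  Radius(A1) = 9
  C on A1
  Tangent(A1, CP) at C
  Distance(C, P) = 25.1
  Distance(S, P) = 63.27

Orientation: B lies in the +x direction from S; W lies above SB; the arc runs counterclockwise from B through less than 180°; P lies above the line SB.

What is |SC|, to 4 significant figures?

54.69

Checks: S = (0.00, 0.00) ✓; |WC| = 9.000 ✓; ∠(WC, CP) = 90.00° ✓; |CP| = 25.10 ✓; |SP| = 63.27 ✓.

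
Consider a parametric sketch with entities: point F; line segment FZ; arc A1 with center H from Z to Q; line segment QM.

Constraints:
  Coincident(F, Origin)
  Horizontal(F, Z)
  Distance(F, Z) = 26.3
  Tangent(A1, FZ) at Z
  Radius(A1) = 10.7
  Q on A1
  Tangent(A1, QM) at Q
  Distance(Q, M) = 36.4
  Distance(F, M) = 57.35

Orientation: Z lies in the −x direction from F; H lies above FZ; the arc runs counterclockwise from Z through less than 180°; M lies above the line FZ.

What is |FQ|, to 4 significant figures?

22.22

F is at the origin; F and Z share the same y with |FZ| = 26.3 and Z on the −x side, so Z = (-26.30, 0.000). Tangency of A1 to FZ means the radius HZ is perpendicular to FZ, so H = Z + (0, 10.7) = (-26.30, 10.70). Since HQ ⟂ QM (tangency), |HM| = √(10.7² + 36.4²) = 37.94 regardless of where Q sits on A1. So M lies on both circle(F, 57.35) and circle(H, 37.94); the above-FZ intersection is M = (-30.81, 48.37). Q is the foot of the tangent from M: Q = (-16.47, 14.92).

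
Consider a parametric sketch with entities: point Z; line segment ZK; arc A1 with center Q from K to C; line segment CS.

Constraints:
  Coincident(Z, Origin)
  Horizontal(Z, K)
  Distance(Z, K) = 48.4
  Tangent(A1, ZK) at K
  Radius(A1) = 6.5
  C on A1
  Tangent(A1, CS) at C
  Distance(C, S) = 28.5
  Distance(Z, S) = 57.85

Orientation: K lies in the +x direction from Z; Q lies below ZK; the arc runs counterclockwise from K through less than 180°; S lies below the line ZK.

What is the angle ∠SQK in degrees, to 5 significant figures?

174.51°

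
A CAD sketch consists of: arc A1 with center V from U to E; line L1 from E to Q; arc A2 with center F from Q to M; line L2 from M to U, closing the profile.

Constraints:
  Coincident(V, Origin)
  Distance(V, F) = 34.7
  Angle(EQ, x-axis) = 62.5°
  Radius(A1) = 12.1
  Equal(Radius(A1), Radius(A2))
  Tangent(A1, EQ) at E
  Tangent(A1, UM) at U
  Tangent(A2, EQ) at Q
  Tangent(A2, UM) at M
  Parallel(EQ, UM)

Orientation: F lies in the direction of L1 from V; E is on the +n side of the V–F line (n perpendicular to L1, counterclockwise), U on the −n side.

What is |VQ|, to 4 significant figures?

36.75

Tangency of A1 to both parallel lines with radius 12.1 puts E and U at V ± 12.1·n: E = (-10.73, 5.587), U = (10.73, -5.587). Equal radii place Q and M the same way about F: Q = F + 12.1·n = (5.290, 36.37), M = F − 12.1·n = (26.76, 25.19). Then |VQ| = |Q − V| = 36.75.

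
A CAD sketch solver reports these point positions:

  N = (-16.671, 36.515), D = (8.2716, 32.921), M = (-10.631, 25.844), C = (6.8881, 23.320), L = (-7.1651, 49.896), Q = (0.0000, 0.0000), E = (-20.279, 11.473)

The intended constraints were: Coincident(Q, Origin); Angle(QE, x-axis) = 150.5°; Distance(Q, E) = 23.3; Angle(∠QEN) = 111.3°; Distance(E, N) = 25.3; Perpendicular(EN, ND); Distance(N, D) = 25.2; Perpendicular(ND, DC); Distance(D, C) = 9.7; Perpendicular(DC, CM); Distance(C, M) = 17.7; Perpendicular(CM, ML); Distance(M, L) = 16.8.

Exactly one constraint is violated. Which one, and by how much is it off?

Distance(M, L) = 16.8 — off by 7.50.

Q = (0.00, 0.00) ✓; QE at 150.5° ✓; |QE| = 23.30 ✓; ∠QEN = 111.3° ✓; |EN| = 25.30 ✓; ∠(EN, ND) = 90.00° ✓; |ND| = 25.20 ✓; ∠(ND, DC) = 90.00° ✓; |DC| = 9.700 ✓; ∠(DC, CM) = 90.00° ✓; |CM| = 17.70 ✓; ∠(CM, ML) = 90.00° ✓; |ML| = 24.30 ✗.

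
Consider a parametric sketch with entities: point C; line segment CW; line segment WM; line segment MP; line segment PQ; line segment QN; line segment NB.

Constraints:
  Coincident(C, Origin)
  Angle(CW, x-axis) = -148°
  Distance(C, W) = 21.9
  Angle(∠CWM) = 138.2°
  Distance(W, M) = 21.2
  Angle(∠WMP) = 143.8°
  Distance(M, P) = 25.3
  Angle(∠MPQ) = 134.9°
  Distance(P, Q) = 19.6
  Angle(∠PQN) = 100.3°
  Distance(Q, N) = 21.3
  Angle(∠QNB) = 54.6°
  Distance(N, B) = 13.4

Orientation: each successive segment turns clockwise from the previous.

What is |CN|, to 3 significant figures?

48.7

C is at the origin; CW runs at -148.0° with length 21.9, so W = (-18.6, -11.6). ∠CWM = 138.2° gives WM at 170° from the x-axis; with |WM| = 21.2, M = (-39.5, -8.00). ∠WMP = 143.8° gives MP at 134° from the x-axis; with |MP| = 25.3, P = (-57.0, 10.2). ∠MPQ = 134.9° gives PQ at 88.9° from the x-axis; with |PQ| = 19.6, Q = (-56.7, 29.8). ∠PQN = 100.3° gives QN at 9.20° from the x-axis; with |QN| = 21.3, N = (-35.6, 33.2). Then |CN| = |N − C| = 48.7.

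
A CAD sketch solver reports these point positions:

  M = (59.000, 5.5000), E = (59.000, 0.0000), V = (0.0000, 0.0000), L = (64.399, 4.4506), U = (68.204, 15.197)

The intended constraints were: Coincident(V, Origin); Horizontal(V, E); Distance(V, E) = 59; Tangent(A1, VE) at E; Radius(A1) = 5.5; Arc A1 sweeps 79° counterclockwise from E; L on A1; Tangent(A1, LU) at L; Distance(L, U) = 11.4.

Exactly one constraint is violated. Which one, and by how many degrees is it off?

Tangent(A1, LU) at L — off by 8.50°.

V = (0.00, 0.00) ✓; V.y = 0.00, E.y = 0.00 ✓; |VE| = 59.00 ✓; ∠(ME, EV) = 90.00° ✓; |ME| = 5.500 ✓; bearing(M→L) − bearing(M→E) = 79.00° ✓; |ML| = 5.500 ✓; ∠(ML, LU) = 98.50° ✗; |LU| = 11.40 ✓.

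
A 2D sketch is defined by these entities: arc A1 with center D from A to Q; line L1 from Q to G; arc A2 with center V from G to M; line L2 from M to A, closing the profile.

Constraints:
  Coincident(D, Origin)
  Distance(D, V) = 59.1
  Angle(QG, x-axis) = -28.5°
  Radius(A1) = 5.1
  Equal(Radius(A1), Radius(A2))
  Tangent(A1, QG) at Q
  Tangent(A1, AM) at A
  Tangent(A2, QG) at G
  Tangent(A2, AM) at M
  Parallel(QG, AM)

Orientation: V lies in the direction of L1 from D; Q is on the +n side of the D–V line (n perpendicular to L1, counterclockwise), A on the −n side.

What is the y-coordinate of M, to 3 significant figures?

-32.7

Tangency of A1 to both parallel lines with radius 5.1 puts Q and A at D ± 5.1·n: Q = (2.43, 4.48), A = (-2.43, -4.48). Equal radii place G and M the same way about V: G = V + 5.1·n = (54.4, -23.7), M = V − 5.1·n = (49.5, -32.7). So M.y = -32.7.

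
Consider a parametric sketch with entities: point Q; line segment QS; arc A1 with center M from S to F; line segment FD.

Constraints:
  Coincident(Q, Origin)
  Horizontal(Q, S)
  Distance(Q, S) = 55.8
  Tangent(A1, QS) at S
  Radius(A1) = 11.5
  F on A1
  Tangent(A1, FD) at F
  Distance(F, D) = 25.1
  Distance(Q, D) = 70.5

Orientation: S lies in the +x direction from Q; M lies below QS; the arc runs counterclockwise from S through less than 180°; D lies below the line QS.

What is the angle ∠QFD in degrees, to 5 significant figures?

141.51°

Q is at the origin; QS is horizontal with |QS| = 55.8 and S on the +x side, so S = (55.800, 0.0000). The tangent condition forces MS to be normal to QS, so M = S + (0, -11.5) = (55.800, -11.500). Since MF ⟂ FD (tangency), |MD| = √(11.5² + 25.1²) = 27.609 regardless of where F sits on A1. So D lies on both circle(Q, 70.5) and circle(M, 27.609); the below-QS intersection is D = (58.764, -38.950). F is the foot of the tangent from D: F = (45.920, -17.385).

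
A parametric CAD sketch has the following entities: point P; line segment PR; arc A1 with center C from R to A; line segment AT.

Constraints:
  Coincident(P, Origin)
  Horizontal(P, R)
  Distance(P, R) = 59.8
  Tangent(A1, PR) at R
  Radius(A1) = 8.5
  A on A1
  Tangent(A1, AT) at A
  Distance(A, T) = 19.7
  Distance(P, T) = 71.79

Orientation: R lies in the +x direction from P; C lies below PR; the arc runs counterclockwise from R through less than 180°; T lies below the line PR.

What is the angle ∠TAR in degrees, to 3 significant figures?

115°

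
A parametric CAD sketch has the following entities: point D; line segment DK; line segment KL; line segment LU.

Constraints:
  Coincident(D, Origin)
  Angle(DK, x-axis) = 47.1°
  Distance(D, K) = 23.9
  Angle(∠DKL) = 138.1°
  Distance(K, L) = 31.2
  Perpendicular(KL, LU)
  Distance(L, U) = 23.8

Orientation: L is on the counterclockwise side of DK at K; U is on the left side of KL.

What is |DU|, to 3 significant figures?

49.6

D is at the origin; DK runs at 47.1° with length 23.9, so K = 23.9·(cos 47.1°, sin 47.1°) = (16.3, 17.5). ∠DKL = 138.1°, so KL runs at 47.1° + (180° − 138.1°) = 89.0° from the x-axis; with |KL| = 31.2, L = K + 31.2·(cos 89.0°, sin 89.0°) = (16.8, 48.7). KL ⟂ LU; with |LU| = 23.8 on the left of KL, U = L + 23.8·(-1.00, 0.0175) = (-6.98, 49.1). Then |DU| = |U − D| = 49.6.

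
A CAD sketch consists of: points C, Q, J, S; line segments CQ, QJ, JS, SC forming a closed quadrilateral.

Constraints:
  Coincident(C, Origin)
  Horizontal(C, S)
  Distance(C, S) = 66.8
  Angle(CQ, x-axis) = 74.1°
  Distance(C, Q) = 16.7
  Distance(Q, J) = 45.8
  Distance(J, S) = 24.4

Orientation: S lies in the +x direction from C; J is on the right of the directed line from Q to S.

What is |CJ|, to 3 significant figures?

44.4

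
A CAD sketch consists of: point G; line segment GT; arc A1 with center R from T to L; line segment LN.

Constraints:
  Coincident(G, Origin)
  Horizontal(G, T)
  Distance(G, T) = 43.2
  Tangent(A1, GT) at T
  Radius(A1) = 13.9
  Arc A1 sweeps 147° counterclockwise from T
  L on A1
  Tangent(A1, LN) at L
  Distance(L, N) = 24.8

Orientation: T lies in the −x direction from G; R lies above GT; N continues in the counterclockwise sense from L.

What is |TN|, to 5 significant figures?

41.244

G is at the origin; G and T share the same y with |GT| = 43.2 and T on the −x side, so T = (-43.200, 0.0000). The tangent condition forces RT to be normal to GT, so R = T + (0, 13.9) = (-43.200, 13.900). On A1, T sits at bearing -90° from R; a 147° counterclockwise sweep puts L at bearing 57°, so L = R + 13.9·(cos 57°, sin 57°) = (-35.630, 25.558). Tangency of A1 to LN means the radius RL is perpendicular to LN, so LN runs along (−sin 57°, cos 57°); with |LN| = 24.8, N = (-56.429, 39.065). Then |TN| = |N − T| = 41.244.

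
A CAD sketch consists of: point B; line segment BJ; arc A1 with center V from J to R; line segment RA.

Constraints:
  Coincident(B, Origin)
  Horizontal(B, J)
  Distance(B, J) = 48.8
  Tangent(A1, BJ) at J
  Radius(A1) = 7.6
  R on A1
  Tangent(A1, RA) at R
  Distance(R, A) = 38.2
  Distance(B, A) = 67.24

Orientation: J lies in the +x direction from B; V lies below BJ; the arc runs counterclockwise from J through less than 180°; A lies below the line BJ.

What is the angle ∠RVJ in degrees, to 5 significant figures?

100.85°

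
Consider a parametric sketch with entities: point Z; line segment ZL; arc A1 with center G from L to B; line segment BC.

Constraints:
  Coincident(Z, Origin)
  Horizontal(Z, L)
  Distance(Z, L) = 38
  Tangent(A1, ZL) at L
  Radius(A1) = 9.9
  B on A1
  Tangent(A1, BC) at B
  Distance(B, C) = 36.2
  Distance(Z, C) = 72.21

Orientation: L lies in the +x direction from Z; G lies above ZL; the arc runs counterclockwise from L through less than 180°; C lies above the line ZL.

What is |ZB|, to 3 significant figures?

47.7

Z is at the origin; ZL is horizontal with |ZL| = 38.0 and L on the +x side, so L = (38.0, 0.00). A1 meets ZL tangentially, so GL is at right angles to ZL, so G = L + (0, 9.9) = (38.0, 9.90). Since GB ⟂ BC (tangency), |GC| = √(9.9² + 36.2²) = 37.5 regardless of where B sits on A1. So C lies on both circle(Z, 72.21) and circle(G, 37.5); the above-ZL intersection is C = (59.8, 40.4). B is the foot of the tangent from C: B = (47.3, 6.47).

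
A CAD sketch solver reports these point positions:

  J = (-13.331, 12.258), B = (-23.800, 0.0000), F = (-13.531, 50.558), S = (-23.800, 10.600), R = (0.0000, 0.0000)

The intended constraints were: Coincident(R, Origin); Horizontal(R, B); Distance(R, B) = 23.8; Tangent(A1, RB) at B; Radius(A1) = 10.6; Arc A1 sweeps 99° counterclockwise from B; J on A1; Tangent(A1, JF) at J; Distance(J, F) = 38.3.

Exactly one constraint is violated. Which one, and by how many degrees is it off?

Tangent(A1, JF) at J — off by 8.70°.

R = (0.00, 0.00) ✓; R.y = 0.00, B.y = 0.00 ✓; |RB| = 23.80 ✓; ∠(SB, BR) = 90.00° ✓; |SB| = 10.60 ✓; bearing(S→J) − bearing(S→B) = 99.00° ✓; |SJ| = 10.60 ✓; ∠(SJ, JF) = 98.70° ✗; |JF| = 38.30 ✓.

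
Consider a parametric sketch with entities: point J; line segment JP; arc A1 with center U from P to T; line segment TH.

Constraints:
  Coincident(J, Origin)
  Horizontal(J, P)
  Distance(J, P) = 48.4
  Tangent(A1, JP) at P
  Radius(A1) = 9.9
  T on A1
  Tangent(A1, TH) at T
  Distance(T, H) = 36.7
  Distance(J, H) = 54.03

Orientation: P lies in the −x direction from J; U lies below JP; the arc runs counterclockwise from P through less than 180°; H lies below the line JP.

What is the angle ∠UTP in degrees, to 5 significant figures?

24.218°

Checks: J.y = 0.00, P.y = 0.00 ✓; ∠(UP, PJ) = 90.00° ✓; |UT| = 9.900 ✓; ∠(UT, TH) = 90.00° ✓; |TH| = 36.70 ✓; |JH| = 54.03 ✓.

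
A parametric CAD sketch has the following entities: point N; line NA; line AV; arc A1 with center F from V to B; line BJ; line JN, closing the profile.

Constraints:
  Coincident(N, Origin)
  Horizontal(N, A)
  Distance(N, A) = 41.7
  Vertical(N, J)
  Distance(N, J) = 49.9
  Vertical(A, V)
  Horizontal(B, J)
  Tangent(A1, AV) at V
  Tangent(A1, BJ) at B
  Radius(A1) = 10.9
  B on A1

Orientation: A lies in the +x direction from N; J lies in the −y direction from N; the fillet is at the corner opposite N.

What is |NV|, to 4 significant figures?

57.10

N is at the origin; NA is horizontal with |NA| = 41.7 and A on the +x side, so A = (41.70, 0.000). NJ is vertical with |NJ| = 49.9 and J on the −y side, so J = (0.000, -49.90). The virtual corner opposite N is at (41.70, -49.90). Tangency of A1 to AV means the radius FV is perpendicular to AV and tangency of A1 to BJ means the radius FB is perpendicular to BJ, with radius 10.9, so the center F sits 10.9 in from both sides at F = (30.80, -39.00). That places the tangent points at V = (41.70, -39.00) on AV and B = (30.80, -49.90) on BJ. Then |NV| = |V − N| = 57.10.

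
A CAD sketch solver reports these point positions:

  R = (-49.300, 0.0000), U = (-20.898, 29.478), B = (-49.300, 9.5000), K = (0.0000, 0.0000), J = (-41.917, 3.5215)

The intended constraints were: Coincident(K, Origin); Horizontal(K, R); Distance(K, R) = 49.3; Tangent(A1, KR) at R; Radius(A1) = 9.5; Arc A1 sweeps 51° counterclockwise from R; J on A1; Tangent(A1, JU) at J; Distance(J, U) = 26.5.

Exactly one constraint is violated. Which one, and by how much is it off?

Distance(J, U) = 26.5 — off by 6.90.

K = (0.00, 0.00) ✓; K.y = 0.00, R.y = 0.00 ✓; |KR| = 49.30 ✓; ∠(BR, RK) = 90.00° ✓; |BR| = 9.500 ✓; bearing(B→J) − bearing(B→R) = 51.00° ✓; |BJ| = 9.500 ✓; ∠(BJ, JU) = 90.00° ✓; |JU| = 33.40 ✗.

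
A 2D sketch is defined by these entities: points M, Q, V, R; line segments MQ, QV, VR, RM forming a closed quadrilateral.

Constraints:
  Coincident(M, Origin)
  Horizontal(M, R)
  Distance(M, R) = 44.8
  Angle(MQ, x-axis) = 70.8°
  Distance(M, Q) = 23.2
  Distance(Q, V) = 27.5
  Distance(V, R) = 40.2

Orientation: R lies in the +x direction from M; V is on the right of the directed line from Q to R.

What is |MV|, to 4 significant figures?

7.386

Checks: |QV| = 27.50 ✓; |VR| = 40.20 ✓.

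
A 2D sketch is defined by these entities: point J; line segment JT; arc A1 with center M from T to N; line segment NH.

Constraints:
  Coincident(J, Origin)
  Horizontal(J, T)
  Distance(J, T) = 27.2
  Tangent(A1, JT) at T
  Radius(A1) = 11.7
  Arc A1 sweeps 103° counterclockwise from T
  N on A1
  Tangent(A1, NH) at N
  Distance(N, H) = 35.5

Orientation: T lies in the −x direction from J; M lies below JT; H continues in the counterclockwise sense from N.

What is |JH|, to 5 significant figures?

57.711

J is at the origin; J and T share the same y with |JT| = 27.2 and T on the −x side, so T = (-27.200, 0.0000). The tangent condition forces MT to be normal to JT, so M = T + (0, -11.7) = (-27.200, -11.700). On A1, T sits at bearing 90° from M; a 103° counterclockwise sweep puts N at bearing 193°, so N = M + 11.7·(cos 193°, sin 193°) = (-38.600, -14.332). A1 meets NH tangentially, so MN is at right angles to NH, so NH runs along (−sin 193°, cos 193°); with |NH| = 35.5, H = (-30.614, -48.922). Then |JH| = |H − J| = 57.711.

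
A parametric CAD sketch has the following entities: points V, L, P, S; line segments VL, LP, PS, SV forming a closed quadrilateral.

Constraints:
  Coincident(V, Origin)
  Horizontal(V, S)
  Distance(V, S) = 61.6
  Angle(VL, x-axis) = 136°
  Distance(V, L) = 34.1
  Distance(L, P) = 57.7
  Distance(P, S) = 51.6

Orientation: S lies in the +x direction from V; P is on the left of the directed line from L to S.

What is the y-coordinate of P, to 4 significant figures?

41.15

Checks: |LP| = 57.70 ✓; |PS| = 51.60 ✓.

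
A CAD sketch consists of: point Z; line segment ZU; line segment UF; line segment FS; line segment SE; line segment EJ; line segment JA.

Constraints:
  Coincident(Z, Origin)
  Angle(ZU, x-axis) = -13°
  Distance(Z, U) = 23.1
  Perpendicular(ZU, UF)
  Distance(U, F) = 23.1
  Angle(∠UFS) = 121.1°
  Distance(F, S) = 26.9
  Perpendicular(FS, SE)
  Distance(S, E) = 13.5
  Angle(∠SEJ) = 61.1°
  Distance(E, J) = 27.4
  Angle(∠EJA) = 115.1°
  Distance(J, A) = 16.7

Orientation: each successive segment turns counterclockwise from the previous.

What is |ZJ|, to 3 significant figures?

31.8

Z is at the origin; ZU runs at -13.0° with length 23.1, so U = (22.5, -5.20). ZU ⟂ UF, so UF runs at 77.0°; with |UF| = 23.1, F = (27.7, 17.3). ∠UFS = 121.1° gives FS at 136° from the x-axis; with |FS| = 26.9, S = (8.39, 36.0). FS is perpendicular to SE, so SE runs at -134°; with |SE| = 13.5, E = (-1.01, 26.3). ∠SEJ = 61.1° gives EJ at -15.2° from the x-axis; with |EJ| = 27.4, J = (25.4, 19.2). Then |ZJ| = |J − Z| = 31.8.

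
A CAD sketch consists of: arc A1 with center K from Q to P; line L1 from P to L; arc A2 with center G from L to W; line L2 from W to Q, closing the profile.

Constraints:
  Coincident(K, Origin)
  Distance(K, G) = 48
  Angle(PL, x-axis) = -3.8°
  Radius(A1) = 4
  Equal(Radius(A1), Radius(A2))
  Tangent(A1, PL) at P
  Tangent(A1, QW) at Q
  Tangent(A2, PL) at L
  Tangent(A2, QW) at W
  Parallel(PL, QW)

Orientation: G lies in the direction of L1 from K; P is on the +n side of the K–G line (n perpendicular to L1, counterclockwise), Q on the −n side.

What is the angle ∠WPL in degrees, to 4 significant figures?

9.462°

Tangency of A1 to both parallel lines with radius 4.0 puts P and Q at K ± 4.0·n: P = (0.2651, 3.991), Q = (-0.2651, -3.991). Equal radii place L and W the same way about G: L = G + 4.0·n = (48.16, 0.8101), W = G − 4.0·n = (47.63, -7.172). Then cos ∠WPL = PW·PL / (|PW||PL|), giving 9.462°.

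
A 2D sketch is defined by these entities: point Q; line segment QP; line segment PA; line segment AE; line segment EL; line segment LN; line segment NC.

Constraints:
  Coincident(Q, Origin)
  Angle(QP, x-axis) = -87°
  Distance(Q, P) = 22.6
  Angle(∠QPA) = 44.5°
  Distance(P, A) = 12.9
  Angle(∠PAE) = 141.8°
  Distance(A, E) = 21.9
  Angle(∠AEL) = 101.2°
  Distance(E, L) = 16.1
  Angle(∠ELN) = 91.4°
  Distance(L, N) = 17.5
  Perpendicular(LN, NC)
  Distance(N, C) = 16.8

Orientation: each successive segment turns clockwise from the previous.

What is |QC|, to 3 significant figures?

10.8

Q is at the origin; QP runs at -87.0° with length 22.6, so P = (1.18, -22.6). ∠QPA = 44.5° gives PA at 138° from the x-axis; with |PA| = 12.9, A = (-8.33, -13.9). ∠PAE = 141.8° gives AE at 99.3° from the x-axis; with |AE| = 21.9, E = (-11.9, 7.76). ∠AEL = 101.2° gives EL at 20.5° from the x-axis; with |EL| = 16.1, L = (3.21, 13.4). ∠ELN = 91.4° gives LN at -68.1° from the x-axis; with |LN| = 17.5, N = (9.74, -2.84). LN ⟂ NC, so NC runs at -158°; with |NC| = 16.8, C = (-5.85, -9.11). Then |QC| = |C − Q| = 10.8.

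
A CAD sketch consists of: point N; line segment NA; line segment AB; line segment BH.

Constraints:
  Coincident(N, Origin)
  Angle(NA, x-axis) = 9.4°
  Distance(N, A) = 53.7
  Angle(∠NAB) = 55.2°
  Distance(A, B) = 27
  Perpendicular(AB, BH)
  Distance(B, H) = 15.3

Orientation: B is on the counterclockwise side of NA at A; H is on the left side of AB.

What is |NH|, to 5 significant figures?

29.026

N is at the origin; NA runs at 9.4° with length 53.7, so A = 53.7·(cos 9.4°, sin 9.4°) = (52.979, 8.7706). ∠NAB = 55.2°, so AB runs at 9.4° + (180° − 55.2°) = 134.20° from the x-axis; with |AB| = 27.0, B = A + 27.0·(cos 134.20°, sin 134.20°) = (34.155, 28.127). AB is perpendicular to BH; with |BH| = 15.3 on the left of AB, H = B + 15.3·(-0.71691, -0.69717) = (23.187, 17.461). Then |NH| = |H − N| = 29.026.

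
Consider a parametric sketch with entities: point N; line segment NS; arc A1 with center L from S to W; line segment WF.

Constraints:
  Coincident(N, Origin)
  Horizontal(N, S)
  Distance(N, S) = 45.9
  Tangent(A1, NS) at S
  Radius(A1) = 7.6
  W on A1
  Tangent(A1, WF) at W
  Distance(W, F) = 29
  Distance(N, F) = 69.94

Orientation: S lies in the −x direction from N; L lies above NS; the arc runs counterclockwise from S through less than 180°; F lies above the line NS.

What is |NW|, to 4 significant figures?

42.70

Checks: |LW| = 7.600 ✓; ∠(LW, WF) = 90.00° ✓; |WF| = 29.00 ✓; |NF| = 69.94 ✓.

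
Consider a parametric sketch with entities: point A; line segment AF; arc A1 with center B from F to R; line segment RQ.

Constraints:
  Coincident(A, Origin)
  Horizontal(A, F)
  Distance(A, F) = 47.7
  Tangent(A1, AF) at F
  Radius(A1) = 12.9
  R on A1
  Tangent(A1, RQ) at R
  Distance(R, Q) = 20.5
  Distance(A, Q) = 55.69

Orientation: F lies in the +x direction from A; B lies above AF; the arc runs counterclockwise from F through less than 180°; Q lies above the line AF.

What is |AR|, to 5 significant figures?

60.888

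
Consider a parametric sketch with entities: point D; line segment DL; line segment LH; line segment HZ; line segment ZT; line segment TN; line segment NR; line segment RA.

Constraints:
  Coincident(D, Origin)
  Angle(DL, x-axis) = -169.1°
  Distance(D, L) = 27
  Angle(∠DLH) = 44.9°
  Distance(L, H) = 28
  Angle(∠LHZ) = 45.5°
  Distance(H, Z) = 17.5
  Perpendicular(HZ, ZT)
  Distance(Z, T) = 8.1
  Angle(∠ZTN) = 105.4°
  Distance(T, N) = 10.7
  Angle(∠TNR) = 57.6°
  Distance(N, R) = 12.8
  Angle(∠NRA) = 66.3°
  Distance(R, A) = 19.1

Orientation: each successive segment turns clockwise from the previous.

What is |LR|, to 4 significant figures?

22.98

D is at the origin; DL runs at -169.1° with length 27.0, so L = (-26.51, -5.106). ∠DLH = 44.9° gives LH at 55.80° from the x-axis; with |LH| = 28.0, H = (-10.77, 18.05). ∠LHZ = 45.5° gives HZ at -78.70° from the x-axis; with |HZ| = 17.5, Z = (-7.345, 0.8919). The perpendicularity gives ZT at right angles to HZ, so ZT runs at -168.7°; with |ZT| = 8.1, T = (-15.29, -0.6952). ∠ZTN = 105.4° gives TN at 116.7° from the x-axis; with |TN| = 10.7, N = (-20.10, 8.864). ∠TNR = 57.6° gives NR at -5.700° from the x-axis; with |NR| = 12.8, R = (-7.359, 7.593). Then |LR| = |R − L| = 22.98.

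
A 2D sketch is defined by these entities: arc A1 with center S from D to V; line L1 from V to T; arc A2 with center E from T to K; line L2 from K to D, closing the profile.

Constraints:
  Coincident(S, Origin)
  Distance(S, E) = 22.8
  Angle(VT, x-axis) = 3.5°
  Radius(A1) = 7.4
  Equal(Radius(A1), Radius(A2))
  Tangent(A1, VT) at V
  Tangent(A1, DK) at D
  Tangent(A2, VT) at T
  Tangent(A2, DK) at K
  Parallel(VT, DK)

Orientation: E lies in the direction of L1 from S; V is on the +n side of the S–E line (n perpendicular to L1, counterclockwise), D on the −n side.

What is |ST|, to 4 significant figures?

23.97

The slot axis is L1's direction at 3.5°, so u = (cos 3.5°, sin 3.5°) = (0.9981, 0.06105) and n = (−sin 3.5°, cos 3.5°) = (-0.06105, 0.9981). S is at the origin and E lies 22.8 along u from S, so E = 22.8·u = (22.76, 1.392). Tangency of A1 to both parallel lines with radius 7.4 puts V and D at S ± 7.4·n: V = (-0.4518, 7.386), D = (0.4518, -7.386). Equal radii place T and K the same way about E: T = E + 7.4·n = (22.31, 8.778), K = E − 7.4·n = (23.21, -5.994). Then |ST| = |T − S| = 23.97.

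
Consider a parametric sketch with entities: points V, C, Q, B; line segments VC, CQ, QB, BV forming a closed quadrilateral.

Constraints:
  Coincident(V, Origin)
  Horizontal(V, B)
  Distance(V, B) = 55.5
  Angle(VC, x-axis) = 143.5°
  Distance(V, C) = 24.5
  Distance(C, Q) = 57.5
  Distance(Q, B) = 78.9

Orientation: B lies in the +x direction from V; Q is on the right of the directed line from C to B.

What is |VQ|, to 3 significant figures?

43.7

V is at the origin; VB is horizontal with |VB| = 55.5 and B in +x, so B = (55.5, 0). VC runs at 143.5° with |VC| = 24.5, so C = (-19.7, 14.6). Q is determined by |CQ| = 57.5 and |QB| = 78.9 together: it lies at the intersection of circle(C, 57.5) and circle(B, 78.9). With |CB| = 76.6, the foot of the radical line on CB is 19.2 from C and the perpendicular offset is √(57.5² − 19.2²) = 54.2. Taking the right-of-CB solution: Q = (-11.1, -42.3).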